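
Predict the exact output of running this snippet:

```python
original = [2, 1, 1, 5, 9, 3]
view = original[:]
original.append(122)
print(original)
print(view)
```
[2, 1, 1, 5, 9, 3, 122]
[2, 1, 1, 5, 9, 3]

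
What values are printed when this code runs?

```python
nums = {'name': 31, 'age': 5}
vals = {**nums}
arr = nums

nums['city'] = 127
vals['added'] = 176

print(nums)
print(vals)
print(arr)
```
{'name': 31, 'age': 5, 'city': 127}
{'name': 31, 'age': 5, 'added': 176}
{'name': 31, 'age': 5, 'city': 127}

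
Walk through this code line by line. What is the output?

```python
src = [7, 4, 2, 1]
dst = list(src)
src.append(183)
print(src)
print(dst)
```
[7, 4, 2, 1, 183]
[7, 4, 2, 1]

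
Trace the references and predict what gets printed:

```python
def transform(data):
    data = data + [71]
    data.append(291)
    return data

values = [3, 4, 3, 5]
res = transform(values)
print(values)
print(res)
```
[3, 4, 3, 5]
[3, 4, 3, 5, 71, 291]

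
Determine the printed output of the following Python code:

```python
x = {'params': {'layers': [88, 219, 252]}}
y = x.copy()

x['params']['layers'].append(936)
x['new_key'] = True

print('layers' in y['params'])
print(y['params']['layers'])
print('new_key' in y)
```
True
[88, 219, 252, 936]
False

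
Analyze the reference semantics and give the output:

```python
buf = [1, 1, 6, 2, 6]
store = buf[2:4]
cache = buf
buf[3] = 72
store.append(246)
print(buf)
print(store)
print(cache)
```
[1, 1, 6, 72, 6]
[6, 2, 246]
[1, 1, 6, 72, 6]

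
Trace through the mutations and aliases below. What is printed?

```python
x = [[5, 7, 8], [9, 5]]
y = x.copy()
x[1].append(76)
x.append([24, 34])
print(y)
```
[[5, 7, 8], [9, 5, 76]]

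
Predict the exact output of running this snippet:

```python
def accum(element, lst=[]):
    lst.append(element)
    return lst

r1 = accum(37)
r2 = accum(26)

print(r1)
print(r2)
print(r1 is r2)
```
[37, 26]
[37, 26]
True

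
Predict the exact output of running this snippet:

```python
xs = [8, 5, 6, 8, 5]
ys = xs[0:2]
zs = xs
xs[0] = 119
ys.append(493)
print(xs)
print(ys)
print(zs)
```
[119, 5, 6, 8, 5]
[8, 5, 493]
[119, 5, 6, 8, 5]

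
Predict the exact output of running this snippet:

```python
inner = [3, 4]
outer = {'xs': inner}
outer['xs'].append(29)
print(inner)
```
[3, 4, 29]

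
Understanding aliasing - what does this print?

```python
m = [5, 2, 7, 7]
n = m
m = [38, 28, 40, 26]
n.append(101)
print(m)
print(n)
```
[38, 28, 40, 26]
[5, 2, 7, 7, 101]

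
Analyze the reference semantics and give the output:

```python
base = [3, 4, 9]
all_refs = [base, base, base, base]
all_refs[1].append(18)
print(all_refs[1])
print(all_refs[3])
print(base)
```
[3, 4, 9, 18]
[3, 4, 9, 18]
[3, 4, 9, 18]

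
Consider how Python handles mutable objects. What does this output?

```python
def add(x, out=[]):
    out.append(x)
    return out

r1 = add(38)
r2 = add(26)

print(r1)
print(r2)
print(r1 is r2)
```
[38, 26]
[38, 26]
True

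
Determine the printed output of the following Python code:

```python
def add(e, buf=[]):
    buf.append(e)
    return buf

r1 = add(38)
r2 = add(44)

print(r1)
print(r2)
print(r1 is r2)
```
[38, 44]
[38, 44]
True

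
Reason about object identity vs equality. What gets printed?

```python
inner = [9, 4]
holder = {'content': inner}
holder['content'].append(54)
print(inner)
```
[9, 4, 54]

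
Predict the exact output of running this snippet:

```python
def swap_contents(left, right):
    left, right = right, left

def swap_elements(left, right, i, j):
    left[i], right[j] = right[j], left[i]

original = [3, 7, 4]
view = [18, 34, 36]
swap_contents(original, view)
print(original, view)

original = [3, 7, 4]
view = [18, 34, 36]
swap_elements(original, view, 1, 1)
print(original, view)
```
[3, 7, 4] [18, 34, 36]
[3, 34, 4] [18, 7, 36]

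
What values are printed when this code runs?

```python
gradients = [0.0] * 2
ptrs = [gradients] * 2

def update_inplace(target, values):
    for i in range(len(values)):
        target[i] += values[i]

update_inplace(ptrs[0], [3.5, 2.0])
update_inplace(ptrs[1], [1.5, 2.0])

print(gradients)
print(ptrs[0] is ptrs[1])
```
[5.0, 4.0]
True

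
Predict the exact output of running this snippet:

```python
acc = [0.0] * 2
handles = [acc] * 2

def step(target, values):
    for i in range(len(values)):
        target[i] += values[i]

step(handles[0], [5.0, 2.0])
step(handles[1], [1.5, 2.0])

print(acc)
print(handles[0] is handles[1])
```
[6.5, 4.0]
True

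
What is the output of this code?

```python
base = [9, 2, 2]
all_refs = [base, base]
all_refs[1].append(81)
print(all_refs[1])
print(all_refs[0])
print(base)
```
[9, 2, 2, 81]
[9, 2, 2, 81]
[9, 2, 2, 81]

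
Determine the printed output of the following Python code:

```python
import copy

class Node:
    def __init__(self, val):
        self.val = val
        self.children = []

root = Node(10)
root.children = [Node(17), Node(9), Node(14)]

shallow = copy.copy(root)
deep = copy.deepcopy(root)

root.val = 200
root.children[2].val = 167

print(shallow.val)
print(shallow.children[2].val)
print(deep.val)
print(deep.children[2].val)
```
10
167
10
14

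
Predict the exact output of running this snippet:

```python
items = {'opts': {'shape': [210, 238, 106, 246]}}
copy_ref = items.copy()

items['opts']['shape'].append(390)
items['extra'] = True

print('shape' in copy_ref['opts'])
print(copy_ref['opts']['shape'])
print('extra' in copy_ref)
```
True
[210, 238, 106, 246, 390]
False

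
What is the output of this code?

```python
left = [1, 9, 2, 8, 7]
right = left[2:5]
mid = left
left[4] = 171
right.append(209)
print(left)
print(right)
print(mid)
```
[1, 9, 2, 8, 171]
[2, 8, 7, 209]
[1, 9, 2, 8, 171]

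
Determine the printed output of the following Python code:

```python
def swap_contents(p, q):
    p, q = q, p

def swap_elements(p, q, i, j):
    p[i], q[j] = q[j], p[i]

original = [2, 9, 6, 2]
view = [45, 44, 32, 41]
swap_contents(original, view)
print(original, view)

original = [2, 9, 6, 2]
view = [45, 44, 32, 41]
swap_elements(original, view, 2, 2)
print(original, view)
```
[2, 9, 6, 2] [45, 44, 32, 41]
[2, 9, 32, 2] [45, 44, 6, 41]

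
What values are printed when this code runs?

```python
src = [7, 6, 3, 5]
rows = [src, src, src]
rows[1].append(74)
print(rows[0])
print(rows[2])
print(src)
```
[7, 6, 3, 5, 74]
[7, 6, 3, 5, 74]
[7, 6, 3, 5, 74]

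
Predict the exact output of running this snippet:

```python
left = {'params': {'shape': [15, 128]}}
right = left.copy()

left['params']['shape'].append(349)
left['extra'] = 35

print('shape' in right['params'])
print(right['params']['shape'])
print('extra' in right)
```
True
[15, 128, 349]
False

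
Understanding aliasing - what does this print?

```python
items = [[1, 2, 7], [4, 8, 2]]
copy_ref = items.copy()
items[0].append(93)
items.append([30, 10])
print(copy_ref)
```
[[1, 2, 7, 93], [4, 8, 2]]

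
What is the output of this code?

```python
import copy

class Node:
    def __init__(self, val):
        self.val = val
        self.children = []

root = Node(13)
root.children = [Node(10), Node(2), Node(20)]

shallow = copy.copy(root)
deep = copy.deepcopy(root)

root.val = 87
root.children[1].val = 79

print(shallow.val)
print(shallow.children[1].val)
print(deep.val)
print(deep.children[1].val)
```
13
79
13
2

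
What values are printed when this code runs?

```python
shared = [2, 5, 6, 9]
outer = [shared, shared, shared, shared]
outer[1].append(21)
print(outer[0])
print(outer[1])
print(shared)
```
[2, 5, 6, 9, 21]
[2, 5, 6, 9, 21]
[2, 5, 6, 9, 21]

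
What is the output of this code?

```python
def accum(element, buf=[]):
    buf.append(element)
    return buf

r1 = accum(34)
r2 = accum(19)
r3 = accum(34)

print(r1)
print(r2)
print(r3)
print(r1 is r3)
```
[34, 19, 34]
[34, 19, 34]
[34, 19, 34]
True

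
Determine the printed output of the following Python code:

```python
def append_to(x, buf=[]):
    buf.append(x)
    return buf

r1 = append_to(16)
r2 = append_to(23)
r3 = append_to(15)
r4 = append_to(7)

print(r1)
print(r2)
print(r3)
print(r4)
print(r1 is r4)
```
[16, 23, 15, 7]
[16, 23, 15, 7]
[16, 23, 15, 7]
[16, 23, 15, 7]
True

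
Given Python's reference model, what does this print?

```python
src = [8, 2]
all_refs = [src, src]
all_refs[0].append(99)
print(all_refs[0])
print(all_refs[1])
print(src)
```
[8, 2, 99]
[8, 2, 99]
[8, 2, 99]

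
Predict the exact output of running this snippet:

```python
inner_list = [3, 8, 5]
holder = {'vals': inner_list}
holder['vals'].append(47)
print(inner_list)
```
[3, 8, 5, 47]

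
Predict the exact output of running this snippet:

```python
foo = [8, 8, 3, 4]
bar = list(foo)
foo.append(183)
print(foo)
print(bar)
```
[8, 8, 3, 4, 183]
[8, 8, 3, 4]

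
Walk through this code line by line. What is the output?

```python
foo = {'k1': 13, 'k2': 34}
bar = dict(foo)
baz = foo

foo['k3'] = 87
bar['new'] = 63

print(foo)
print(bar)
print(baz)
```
{'k1': 13, 'k2': 34, 'k3': 87}
{'k1': 13, 'k2': 34, 'new': 63}
{'k1': 13, 'k2': 34, 'k3': 87}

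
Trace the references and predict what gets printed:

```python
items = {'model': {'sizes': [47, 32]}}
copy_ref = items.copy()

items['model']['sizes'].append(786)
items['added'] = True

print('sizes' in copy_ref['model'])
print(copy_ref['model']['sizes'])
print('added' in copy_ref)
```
True
[47, 32, 786]
False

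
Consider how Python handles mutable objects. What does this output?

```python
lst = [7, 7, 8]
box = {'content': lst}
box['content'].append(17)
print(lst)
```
[7, 7, 8, 17]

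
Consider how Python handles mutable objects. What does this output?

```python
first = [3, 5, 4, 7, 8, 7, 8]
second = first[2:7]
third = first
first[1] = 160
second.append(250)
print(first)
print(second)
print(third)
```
[3, 160, 4, 7, 8, 7, 8]
[4, 7, 8, 7, 8, 250]
[3, 160, 4, 7, 8, 7, 8]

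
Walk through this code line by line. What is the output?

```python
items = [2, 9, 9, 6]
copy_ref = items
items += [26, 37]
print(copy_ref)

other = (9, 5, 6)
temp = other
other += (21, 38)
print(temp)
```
[2, 9, 9, 6, 26, 37]
(9, 5, 6)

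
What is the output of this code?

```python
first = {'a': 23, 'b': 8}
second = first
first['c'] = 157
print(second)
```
{'a': 23, 'b': 8, 'c': 157}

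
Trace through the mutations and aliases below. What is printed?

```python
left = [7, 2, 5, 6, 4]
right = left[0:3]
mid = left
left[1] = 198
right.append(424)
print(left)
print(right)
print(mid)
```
[7, 198, 5, 6, 4]
[7, 2, 5, 424]
[7, 198, 5, 6, 4]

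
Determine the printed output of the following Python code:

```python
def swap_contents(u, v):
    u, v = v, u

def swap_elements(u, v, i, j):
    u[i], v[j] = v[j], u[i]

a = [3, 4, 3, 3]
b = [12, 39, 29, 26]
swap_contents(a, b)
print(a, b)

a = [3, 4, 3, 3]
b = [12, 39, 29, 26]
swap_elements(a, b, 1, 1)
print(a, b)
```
[3, 4, 3, 3] [12, 39, 29, 26]
[3, 39, 3, 3] [12, 4, 29, 26]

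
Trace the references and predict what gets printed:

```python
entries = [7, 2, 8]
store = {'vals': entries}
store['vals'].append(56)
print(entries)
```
[7, 2, 8, 56]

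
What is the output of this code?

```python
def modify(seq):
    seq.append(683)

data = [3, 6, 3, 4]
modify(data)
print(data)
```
[3, 6, 3, 4, 683]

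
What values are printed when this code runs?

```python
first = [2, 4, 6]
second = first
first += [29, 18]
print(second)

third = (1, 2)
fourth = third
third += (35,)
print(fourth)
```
[2, 4, 6, 29, 18]
(1, 2)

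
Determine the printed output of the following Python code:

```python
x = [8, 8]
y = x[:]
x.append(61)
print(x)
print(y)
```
[8, 8, 61]
[8, 8]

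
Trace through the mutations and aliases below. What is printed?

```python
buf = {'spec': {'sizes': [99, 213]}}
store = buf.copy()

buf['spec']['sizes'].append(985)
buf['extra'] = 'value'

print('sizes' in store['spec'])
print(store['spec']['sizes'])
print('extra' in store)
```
True
[99, 213, 985]
False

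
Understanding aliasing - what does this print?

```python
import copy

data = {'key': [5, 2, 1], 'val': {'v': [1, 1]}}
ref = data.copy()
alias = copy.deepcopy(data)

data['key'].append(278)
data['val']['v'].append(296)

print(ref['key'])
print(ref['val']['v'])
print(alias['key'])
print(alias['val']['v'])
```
[5, 2, 1, 278]
[1, 1, 296]
[5, 2, 1]
[1, 1]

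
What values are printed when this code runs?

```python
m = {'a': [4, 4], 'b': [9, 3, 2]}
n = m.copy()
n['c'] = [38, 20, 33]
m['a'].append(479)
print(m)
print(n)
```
{'a': [4, 4, 479], 'b': [9, 3, 2]}
{'a': [4, 4, 479], 'b': [9, 3, 2], 'c': [38, 20, 33]}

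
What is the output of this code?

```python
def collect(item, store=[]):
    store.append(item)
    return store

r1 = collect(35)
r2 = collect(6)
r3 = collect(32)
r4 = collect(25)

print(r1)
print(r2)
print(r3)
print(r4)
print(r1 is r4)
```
[35, 6, 32, 25]
[35, 6, 32, 25]
[35, 6, 32, 25]
[35, 6, 32, 25]
True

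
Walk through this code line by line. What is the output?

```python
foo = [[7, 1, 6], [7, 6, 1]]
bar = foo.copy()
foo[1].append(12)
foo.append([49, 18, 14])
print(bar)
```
[[7, 1, 6], [7, 6, 1, 12]]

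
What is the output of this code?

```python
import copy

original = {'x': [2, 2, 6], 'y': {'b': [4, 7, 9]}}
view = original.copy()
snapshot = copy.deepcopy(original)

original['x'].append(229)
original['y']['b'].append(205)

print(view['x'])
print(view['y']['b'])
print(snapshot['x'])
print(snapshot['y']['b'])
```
[2, 2, 6, 229]
[4, 7, 9, 205]
[2, 2, 6]
[4, 7, 9]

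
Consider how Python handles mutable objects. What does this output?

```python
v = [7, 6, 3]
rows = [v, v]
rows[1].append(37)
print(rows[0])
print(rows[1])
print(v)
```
[7, 6, 3, 37]
[7, 6, 3, 37]
[7, 6, 3, 37]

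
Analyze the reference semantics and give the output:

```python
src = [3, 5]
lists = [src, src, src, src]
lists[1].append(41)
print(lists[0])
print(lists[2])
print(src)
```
[3, 5, 41]
[3, 5, 41]
[3, 5, 41]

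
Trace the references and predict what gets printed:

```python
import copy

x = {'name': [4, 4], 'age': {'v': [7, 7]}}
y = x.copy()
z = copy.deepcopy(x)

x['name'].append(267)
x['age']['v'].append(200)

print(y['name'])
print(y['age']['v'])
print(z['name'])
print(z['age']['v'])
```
[4, 4, 267]
[7, 7, 200]
[4, 4]
[7, 7]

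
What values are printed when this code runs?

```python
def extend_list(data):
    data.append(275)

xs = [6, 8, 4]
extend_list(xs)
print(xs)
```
[6, 8, 4, 275]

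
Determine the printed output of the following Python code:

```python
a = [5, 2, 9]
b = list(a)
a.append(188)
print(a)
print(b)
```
[5, 2, 9, 188]
[5, 2, 9]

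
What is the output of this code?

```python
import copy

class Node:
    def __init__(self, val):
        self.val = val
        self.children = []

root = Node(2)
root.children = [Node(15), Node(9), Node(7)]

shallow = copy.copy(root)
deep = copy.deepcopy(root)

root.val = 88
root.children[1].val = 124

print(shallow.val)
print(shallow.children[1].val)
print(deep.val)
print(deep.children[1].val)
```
2
124
2
9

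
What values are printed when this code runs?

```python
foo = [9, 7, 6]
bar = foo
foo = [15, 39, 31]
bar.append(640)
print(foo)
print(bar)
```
[15, 39, 31]
[9, 7, 6, 640]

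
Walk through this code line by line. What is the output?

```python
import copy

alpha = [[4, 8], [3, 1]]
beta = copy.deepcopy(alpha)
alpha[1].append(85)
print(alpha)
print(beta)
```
[[4, 8], [3, 1, 85]]
[[4, 8], [3, 1]]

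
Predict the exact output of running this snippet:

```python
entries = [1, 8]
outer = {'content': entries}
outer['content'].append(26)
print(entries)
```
[1, 8, 26]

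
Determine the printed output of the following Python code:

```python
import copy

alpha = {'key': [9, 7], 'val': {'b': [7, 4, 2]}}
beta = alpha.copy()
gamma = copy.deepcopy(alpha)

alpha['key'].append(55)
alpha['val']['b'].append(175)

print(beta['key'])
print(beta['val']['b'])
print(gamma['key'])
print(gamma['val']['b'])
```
[9, 7, 55]
[7, 4, 2, 175]
[9, 7]
[7, 4, 2]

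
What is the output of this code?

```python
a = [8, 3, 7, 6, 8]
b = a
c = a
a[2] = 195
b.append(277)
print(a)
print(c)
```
[8, 3, 195, 6, 8, 277]
[8, 3, 195, 6, 8, 277]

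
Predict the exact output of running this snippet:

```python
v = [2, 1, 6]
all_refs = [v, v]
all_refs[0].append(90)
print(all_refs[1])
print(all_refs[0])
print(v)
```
[2, 1, 6, 90]
[2, 1, 6, 90]
[2, 1, 6, 90]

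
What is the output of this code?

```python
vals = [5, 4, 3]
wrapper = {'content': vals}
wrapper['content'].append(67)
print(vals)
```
[5, 4, 3, 67]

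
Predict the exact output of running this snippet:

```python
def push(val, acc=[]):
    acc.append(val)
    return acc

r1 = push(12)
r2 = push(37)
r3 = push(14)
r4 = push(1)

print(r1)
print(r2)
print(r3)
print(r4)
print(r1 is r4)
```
[12, 37, 14, 1]
[12, 37, 14, 1]
[12, 37, 14, 1]
[12, 37, 14, 1]
True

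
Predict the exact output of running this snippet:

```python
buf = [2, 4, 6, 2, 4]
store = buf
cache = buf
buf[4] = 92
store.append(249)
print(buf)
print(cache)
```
[2, 4, 6, 2, 92, 249]
[2, 4, 6, 2, 92, 249]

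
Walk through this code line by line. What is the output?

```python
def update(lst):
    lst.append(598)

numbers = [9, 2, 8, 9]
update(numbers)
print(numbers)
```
[9, 2, 8, 9, 598]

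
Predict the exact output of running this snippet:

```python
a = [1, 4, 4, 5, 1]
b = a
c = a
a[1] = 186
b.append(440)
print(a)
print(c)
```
[1, 186, 4, 5, 1, 440]
[1, 186, 4, 5, 1, 440]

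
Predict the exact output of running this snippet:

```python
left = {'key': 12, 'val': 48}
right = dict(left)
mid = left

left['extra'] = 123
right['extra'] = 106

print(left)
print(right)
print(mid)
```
{'key': 12, 'val': 48, 'extra': 123}
{'key': 12, 'val': 48, 'extra': 106}
{'key': 12, 'val': 48, 'extra': 123}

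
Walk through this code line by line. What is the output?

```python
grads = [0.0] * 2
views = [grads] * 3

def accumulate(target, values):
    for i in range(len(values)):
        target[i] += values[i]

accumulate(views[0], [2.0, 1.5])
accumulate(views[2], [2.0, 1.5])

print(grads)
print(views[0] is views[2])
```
[4.0, 3.0]
True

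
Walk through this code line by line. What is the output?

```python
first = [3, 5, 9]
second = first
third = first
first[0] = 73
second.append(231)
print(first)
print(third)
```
[73, 5, 9, 231]
[73, 5, 9, 231]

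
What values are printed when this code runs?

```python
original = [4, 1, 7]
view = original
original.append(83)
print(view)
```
[4, 1, 7, 83]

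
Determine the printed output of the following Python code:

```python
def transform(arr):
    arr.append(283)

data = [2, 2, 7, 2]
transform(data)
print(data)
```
[2, 2, 7, 2, 283]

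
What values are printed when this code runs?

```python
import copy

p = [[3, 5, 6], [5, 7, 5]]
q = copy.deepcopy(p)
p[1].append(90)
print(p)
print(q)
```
[[3, 5, 6], [5, 7, 5, 90]]
[[3, 5, 6], [5, 7, 5]]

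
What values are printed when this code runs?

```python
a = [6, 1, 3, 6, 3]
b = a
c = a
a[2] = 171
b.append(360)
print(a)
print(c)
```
[6, 1, 171, 6, 3, 360]
[6, 1, 171, 6, 3, 360]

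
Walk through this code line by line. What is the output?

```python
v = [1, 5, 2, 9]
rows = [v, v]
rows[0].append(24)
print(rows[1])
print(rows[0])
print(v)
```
[1, 5, 2, 9, 24]
[1, 5, 2, 9, 24]
[1, 5, 2, 9, 24]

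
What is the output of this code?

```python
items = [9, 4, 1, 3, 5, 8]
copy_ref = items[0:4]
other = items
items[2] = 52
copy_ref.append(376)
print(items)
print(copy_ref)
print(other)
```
[9, 4, 52, 3, 5, 8]
[9, 4, 1, 3, 376]
[9, 4, 52, 3, 5, 8]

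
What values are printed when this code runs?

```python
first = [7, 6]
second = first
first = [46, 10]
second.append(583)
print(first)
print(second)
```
[46, 10]
[7, 6, 583]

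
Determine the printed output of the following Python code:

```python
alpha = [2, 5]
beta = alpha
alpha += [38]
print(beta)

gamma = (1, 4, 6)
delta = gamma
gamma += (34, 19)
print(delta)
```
[2, 5, 38]
(1, 4, 6)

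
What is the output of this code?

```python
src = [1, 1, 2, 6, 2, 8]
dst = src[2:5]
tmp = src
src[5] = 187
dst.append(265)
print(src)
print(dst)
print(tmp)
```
[1, 1, 2, 6, 2, 187]
[2, 6, 2, 265]
[1, 1, 2, 6, 2, 187]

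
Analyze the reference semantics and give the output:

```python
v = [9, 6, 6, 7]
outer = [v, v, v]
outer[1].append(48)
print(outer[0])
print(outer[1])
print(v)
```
[9, 6, 6, 7, 48]
[9, 6, 6, 7, 48]
[9, 6, 6, 7, 48]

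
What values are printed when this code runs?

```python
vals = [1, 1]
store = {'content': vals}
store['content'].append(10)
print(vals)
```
[1, 1, 10]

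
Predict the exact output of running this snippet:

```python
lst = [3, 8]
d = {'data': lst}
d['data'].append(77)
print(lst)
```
[3, 8, 77]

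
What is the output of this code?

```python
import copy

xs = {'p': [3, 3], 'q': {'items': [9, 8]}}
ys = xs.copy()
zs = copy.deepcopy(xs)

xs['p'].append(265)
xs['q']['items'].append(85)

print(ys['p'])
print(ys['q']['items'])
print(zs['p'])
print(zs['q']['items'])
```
[3, 3, 265]
[9, 8, 85]
[3, 3]
[9, 8]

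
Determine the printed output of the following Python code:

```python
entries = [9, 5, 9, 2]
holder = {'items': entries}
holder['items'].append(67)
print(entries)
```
[9, 5, 9, 2, 67]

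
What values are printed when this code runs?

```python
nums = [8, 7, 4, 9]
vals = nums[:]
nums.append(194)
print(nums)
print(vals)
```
[8, 7, 4, 9, 194]
[8, 7, 4, 9]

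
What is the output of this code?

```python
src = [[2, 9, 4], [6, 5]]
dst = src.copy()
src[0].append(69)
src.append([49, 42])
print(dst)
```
[[2, 9, 4, 69], [6, 5]]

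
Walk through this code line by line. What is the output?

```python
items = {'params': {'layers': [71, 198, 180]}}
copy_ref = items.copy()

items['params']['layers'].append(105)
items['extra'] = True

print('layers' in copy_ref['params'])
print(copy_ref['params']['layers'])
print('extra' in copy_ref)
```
True
[71, 198, 180, 105]
False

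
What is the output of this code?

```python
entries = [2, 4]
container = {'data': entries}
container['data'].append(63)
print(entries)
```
[2, 4, 63]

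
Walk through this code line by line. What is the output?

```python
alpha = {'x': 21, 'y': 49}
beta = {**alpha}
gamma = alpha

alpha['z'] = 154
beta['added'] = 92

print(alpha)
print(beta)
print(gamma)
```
{'x': 21, 'y': 49, 'z': 154}
{'x': 21, 'y': 49, 'added': 92}
{'x': 21, 'y': 49, 'z': 154}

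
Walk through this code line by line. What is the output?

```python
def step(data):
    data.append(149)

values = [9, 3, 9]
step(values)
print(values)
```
[9, 3, 9, 149]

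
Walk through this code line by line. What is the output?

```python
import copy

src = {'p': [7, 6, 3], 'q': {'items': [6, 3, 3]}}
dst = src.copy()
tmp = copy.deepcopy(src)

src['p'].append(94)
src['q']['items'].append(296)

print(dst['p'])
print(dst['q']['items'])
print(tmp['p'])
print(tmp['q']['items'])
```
[7, 6, 3, 94]
[6, 3, 3, 296]
[7, 6, 3]
[6, 3, 3]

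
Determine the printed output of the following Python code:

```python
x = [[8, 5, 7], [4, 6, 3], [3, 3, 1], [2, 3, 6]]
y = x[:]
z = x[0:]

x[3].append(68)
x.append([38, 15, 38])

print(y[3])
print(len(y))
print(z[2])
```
[2, 3, 6, 68]
4
[3, 3, 1]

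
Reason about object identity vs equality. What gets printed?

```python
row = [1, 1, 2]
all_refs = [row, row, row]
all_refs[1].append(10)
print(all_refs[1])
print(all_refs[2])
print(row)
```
[1, 1, 2, 10]
[1, 1, 2, 10]
[1, 1, 2, 10]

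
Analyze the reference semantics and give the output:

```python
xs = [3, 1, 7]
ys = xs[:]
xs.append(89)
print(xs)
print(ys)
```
[3, 1, 7, 89]
[3, 1, 7]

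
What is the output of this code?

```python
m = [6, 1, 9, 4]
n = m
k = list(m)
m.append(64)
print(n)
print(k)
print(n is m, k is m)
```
[6, 1, 9, 4, 64]
[6, 1, 9, 4]
True False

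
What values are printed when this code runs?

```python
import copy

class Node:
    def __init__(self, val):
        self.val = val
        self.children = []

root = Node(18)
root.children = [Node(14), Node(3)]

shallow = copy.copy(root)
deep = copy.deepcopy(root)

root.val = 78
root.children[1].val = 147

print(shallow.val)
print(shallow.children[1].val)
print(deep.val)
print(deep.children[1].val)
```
18
147
18
3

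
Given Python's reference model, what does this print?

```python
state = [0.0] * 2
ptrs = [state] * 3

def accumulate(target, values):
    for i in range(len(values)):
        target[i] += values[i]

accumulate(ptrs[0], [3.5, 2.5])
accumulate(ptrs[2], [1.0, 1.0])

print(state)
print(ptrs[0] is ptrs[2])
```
[4.5, 3.5]
True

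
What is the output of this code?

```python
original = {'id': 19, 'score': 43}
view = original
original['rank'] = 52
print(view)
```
{'id': 19, 'score': 43, 'rank': 52}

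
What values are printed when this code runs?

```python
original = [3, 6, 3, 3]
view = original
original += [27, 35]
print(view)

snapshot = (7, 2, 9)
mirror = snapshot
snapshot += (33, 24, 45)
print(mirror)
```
[3, 6, 3, 3, 27, 35]
(7, 2, 9)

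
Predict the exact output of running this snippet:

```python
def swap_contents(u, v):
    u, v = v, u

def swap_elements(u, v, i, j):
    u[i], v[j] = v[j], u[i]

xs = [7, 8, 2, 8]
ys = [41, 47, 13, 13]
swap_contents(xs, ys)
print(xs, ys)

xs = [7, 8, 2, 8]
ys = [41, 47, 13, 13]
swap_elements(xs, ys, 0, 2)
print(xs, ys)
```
[7, 8, 2, 8] [41, 47, 13, 13]
[13, 8, 2, 8] [41, 47, 7, 13]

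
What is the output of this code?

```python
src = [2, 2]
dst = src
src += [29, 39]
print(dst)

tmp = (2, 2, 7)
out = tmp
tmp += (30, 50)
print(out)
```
[2, 2, 29, 39]
(2, 2, 7)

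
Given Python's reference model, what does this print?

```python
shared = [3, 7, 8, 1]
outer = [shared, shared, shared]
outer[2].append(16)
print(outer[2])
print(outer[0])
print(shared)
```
[3, 7, 8, 1, 16]
[3, 7, 8, 1, 16]
[3, 7, 8, 1, 16]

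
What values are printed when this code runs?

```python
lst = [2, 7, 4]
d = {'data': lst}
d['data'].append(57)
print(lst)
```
[2, 7, 4, 57]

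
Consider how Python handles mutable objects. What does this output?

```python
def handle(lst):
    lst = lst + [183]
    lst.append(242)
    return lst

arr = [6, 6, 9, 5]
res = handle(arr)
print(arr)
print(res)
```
[6, 6, 9, 5]
[6, 6, 9, 5, 183, 242]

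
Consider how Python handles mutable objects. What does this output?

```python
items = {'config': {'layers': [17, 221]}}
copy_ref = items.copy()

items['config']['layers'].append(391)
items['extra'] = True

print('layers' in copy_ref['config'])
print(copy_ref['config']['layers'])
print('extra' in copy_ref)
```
True
[17, 221, 391]
False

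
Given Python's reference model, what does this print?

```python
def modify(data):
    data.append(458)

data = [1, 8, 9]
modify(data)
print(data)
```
[1, 8, 9, 458]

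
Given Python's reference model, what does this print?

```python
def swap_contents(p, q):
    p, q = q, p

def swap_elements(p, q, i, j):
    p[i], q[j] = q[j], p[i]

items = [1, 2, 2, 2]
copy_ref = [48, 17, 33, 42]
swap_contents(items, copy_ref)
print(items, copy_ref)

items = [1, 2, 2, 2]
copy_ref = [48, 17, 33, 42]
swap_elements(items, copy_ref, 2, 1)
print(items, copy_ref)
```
[1, 2, 2, 2] [48, 17, 33, 42]
[1, 2, 17, 2] [48, 2, 33, 42]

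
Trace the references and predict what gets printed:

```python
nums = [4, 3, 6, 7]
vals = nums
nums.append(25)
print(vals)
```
[4, 3, 6, 7, 25]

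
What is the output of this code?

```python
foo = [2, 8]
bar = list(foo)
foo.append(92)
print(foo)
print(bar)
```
[2, 8, 92]
[2, 8]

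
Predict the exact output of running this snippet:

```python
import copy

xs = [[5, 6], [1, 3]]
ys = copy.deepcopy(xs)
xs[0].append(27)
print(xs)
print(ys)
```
[[5, 6, 27], [1, 3]]
[[5, 6], [1, 3]]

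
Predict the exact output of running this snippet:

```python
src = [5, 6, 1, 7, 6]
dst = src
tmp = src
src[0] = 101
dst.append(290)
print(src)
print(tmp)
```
[101, 6, 1, 7, 6, 290]
[101, 6, 1, 7, 6, 290]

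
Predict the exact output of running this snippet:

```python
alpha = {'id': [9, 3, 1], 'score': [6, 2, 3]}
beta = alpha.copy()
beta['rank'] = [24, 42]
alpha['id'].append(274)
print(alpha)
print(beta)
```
{'id': [9, 3, 1, 274], 'score': [6, 2, 3]}
{'id': [9, 3, 1, 274], 'score': [6, 2, 3], 'rank': [24, 42]}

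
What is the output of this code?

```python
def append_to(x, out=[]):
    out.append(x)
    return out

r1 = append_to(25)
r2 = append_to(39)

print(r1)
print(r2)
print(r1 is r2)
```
[25, 39]
[25, 39]
True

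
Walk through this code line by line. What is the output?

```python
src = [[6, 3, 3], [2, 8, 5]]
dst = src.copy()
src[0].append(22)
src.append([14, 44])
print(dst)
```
[[6, 3, 3, 22], [2, 8, 5]]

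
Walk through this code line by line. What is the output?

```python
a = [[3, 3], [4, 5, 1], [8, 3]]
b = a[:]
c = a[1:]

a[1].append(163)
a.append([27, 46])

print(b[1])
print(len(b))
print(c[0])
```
[4, 5, 1, 163]
3
[4, 5, 1, 163]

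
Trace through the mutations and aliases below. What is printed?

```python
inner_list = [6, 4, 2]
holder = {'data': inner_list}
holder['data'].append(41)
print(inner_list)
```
[6, 4, 2, 41]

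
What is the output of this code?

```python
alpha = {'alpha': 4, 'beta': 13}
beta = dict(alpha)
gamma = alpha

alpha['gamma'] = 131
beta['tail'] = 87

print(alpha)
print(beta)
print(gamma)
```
{'alpha': 4, 'beta': 13, 'gamma': 131}
{'alpha': 4, 'beta': 13, 'tail': 87}
{'alpha': 4, 'beta': 13, 'gamma': 131}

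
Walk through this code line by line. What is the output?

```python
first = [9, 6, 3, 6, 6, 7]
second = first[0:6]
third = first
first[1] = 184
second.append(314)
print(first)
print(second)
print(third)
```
[9, 184, 3, 6, 6, 7]
[9, 6, 3, 6, 6, 7, 314]
[9, 184, 3, 6, 6, 7]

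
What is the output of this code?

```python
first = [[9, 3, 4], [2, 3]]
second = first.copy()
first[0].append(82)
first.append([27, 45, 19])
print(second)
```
[[9, 3, 4, 82], [2, 3]]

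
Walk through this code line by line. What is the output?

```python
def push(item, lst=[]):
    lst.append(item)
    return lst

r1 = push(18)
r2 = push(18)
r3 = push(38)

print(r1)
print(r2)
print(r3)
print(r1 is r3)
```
[18, 18, 38]
[18, 18, 38]
[18, 18, 38]
True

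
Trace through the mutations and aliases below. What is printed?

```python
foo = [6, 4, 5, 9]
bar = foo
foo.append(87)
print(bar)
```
[6, 4, 5, 9, 87]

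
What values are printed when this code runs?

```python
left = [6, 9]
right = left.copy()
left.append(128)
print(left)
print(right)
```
[6, 9, 128]
[6, 9]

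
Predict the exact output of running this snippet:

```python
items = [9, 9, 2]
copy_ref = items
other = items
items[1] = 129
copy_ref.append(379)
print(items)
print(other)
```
[9, 129, 2, 379]
[9, 129, 2, 379]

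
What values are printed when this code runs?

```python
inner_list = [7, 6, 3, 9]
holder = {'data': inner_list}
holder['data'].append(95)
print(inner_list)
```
[7, 6, 3, 9, 95]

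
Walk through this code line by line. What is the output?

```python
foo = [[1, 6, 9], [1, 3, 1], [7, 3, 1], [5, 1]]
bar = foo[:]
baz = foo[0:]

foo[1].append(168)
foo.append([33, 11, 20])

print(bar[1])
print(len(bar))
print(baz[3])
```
[1, 3, 1, 168]
4
[5, 1]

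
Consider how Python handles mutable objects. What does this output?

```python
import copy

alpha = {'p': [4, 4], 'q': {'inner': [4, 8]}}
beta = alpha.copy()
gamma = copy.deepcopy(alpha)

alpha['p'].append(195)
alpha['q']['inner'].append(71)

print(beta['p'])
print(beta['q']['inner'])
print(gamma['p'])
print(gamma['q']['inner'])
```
[4, 4, 195]
[4, 8, 71]
[4, 4]
[4, 8]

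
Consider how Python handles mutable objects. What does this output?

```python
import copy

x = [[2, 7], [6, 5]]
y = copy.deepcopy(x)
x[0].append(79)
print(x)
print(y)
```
[[2, 7, 79], [6, 5]]
[[2, 7], [6, 5]]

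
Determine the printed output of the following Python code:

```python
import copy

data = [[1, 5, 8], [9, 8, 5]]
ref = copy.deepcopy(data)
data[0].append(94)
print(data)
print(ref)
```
[[1, 5, 8, 94], [9, 8, 5]]
[[1, 5, 8], [9, 8, 5]]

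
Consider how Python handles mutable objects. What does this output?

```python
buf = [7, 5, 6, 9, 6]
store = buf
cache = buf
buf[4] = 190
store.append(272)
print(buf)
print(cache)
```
[7, 5, 6, 9, 190, 272]
[7, 5, 6, 9, 190, 272]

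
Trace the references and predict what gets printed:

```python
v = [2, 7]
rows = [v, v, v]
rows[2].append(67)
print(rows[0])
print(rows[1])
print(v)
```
[2, 7, 67]
[2, 7, 67]
[2, 7, 67]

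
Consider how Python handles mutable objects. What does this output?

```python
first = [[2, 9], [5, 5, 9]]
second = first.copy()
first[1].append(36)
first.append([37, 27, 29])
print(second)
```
[[2, 9], [5, 5, 9, 36]]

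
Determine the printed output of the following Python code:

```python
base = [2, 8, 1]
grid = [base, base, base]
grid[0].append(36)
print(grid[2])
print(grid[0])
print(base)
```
[2, 8, 1, 36]
[2, 8, 1, 36]
[2, 8, 1, 36]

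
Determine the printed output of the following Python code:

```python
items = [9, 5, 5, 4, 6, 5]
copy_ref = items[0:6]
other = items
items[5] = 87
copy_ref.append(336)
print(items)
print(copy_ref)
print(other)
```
[9, 5, 5, 4, 6, 87]
[9, 5, 5, 4, 6, 5, 336]
[9, 5, 5, 4, 6, 87]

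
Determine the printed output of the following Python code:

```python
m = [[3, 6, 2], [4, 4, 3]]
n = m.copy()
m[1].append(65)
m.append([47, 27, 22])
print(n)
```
[[3, 6, 2], [4, 4, 3, 65]]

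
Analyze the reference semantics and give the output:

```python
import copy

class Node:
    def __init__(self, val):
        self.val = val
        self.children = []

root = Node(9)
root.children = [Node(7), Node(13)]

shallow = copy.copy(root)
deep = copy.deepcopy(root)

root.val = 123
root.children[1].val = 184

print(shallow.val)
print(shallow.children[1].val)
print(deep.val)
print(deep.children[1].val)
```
9
184
9
13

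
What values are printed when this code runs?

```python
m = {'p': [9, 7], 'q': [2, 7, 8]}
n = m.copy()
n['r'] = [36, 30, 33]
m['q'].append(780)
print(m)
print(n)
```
{'p': [9, 7], 'q': [2, 7, 8, 780]}
{'p': [9, 7], 'q': [2, 7, 8, 780], 'r': [36, 30, 33]}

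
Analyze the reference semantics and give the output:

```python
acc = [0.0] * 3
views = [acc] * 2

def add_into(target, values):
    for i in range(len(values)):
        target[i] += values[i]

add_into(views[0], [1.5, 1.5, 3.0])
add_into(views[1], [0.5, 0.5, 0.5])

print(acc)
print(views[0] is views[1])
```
[2.0, 2.0, 3.5]
True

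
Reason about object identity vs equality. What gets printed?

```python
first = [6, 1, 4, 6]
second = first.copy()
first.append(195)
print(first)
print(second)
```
[6, 1, 4, 6, 195]
[6, 1, 4, 6]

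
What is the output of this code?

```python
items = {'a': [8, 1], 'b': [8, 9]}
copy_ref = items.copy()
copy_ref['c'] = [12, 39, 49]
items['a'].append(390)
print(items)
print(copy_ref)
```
{'a': [8, 1, 390], 'b': [8, 9]}
{'a': [8, 1, 390], 'b': [8, 9], 'c': [12, 39, 49]}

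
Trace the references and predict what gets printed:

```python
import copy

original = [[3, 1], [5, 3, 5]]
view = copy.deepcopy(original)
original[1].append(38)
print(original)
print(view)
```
[[3, 1], [5, 3, 5, 38]]
[[3, 1], [5, 3, 5]]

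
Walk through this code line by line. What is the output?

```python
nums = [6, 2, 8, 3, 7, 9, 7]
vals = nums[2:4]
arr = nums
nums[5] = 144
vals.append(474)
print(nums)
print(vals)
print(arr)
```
[6, 2, 8, 3, 7, 144, 7]
[8, 3, 474]
[6, 2, 8, 3, 7, 144, 7]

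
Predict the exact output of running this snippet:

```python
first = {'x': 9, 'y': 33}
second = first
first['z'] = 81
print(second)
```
{'x': 9, 'y': 33, 'z': 81}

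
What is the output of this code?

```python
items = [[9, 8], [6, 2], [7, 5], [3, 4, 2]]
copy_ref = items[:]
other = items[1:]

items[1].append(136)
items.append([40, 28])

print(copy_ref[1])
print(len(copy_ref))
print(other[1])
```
[6, 2, 136]
4
[7, 5]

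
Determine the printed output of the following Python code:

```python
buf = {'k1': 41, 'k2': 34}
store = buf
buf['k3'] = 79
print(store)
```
{'k1': 41, 'k2': 34, 'k3': 79}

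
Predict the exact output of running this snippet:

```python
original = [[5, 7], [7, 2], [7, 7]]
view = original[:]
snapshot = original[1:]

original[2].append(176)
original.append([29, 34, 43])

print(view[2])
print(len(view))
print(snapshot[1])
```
[7, 7, 176]
3
[7, 7, 176]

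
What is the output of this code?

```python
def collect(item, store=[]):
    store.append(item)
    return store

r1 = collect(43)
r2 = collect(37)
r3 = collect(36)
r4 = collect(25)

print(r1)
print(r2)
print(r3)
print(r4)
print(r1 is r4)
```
[43, 37, 36, 25]
[43, 37, 36, 25]
[43, 37, 36, 25]
[43, 37, 36, 25]
True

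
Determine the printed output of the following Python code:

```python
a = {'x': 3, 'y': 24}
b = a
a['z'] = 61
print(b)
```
{'x': 3, 'y': 24, 'z': 61}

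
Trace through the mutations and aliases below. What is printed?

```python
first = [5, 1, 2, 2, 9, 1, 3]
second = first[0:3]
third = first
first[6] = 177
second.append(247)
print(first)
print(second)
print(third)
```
[5, 1, 2, 2, 9, 1, 177]
[5, 1, 2, 247]
[5, 1, 2, 2, 9, 1, 177]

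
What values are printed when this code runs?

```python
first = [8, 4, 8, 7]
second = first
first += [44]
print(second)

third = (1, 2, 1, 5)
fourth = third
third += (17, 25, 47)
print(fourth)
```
[8, 4, 8, 7, 44]
(1, 2, 1, 5)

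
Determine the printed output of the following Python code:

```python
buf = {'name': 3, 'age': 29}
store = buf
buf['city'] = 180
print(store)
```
{'name': 3, 'age': 29, 'city': 180}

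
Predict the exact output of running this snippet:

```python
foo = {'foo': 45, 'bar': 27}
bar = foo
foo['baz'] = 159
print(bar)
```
{'foo': 45, 'bar': 27, 'baz': 159}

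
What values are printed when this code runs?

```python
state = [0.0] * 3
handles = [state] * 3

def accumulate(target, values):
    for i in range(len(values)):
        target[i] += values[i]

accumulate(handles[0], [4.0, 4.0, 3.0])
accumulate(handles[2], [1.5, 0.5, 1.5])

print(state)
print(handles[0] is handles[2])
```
[5.5, 4.5, 4.5]
True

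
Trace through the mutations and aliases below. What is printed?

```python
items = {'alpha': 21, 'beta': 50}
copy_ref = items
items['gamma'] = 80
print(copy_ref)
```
{'alpha': 21, 'beta': 50, 'gamma': 80}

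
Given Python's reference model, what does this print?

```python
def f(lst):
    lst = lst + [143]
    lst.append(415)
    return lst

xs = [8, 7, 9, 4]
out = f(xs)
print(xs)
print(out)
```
[8, 7, 9, 4]
[8, 7, 9, 4, 143, 415]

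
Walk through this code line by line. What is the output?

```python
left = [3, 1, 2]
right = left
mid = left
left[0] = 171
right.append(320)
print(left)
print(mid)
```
[171, 1, 2, 320]
[171, 1, 2, 320]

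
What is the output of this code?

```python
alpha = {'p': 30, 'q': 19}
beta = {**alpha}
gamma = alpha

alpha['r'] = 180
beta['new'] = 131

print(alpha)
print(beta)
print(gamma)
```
{'p': 30, 'q': 19, 'r': 180}
{'p': 30, 'q': 19, 'new': 131}
{'p': 30, 'q': 19, 'r': 180}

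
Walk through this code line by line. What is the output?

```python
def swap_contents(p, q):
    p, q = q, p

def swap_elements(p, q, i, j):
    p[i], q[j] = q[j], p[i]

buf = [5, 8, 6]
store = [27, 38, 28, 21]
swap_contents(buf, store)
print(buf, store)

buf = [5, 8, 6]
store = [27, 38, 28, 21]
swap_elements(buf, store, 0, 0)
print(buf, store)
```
[5, 8, 6] [27, 38, 28, 21]
[27, 8, 6] [5, 38, 28, 21]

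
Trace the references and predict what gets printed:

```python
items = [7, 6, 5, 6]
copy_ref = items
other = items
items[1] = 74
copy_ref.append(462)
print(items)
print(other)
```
[7, 74, 5, 6, 462]
[7, 74, 5, 6, 462]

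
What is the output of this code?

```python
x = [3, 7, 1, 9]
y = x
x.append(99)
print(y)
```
[3, 7, 1, 9, 99]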